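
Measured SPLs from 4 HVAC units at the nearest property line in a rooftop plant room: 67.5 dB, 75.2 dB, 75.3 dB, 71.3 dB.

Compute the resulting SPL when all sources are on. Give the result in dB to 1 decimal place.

79.4 dB

Sum in the linear (power) domain: Σ 10^(Lᵢ/10) = 10^(67.5/10) + 10^(75.2/10) + 10^(75.3/10) + 10^(71.3/10) = 8.611e+07.
Back to dB: 10·log₁₀ Σ = 79.4 dB.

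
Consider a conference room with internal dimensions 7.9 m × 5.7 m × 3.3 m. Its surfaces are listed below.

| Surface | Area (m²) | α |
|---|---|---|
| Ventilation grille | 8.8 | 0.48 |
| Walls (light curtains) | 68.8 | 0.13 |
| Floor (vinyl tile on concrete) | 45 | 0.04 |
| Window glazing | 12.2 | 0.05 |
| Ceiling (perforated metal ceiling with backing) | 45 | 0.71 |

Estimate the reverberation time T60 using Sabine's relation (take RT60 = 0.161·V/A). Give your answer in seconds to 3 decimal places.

Total absorption A = 8.8·0.48 + 68.8·0.13 + 45·0.04 + 12.2·0.05 + 45·0.71
  = 4.224 + 8.944 + 1.800 + 0.610 + 31.950 = 47.528 m² sabins.
V = 7.9·5.7·3.3 = 148.599 m³.
Sabine: RT60 = 0.161 × 148.599 / 47.528 = 0.503 s.

0.503 s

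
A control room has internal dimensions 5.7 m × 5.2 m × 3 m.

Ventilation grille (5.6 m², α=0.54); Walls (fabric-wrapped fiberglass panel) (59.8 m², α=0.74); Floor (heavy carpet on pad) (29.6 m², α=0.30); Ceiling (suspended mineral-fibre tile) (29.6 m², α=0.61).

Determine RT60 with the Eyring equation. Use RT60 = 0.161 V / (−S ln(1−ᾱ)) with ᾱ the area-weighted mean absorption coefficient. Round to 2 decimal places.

Total surface area S = 5.6 + 59.8 + 29.6 + 29.6 = 124.6 m².
Σ(Sᵢαᵢ) = 5.6×0.54 + 59.8×0.74 + 29.6×0.30 + 29.6×0.61 = 74.212.
ᾱ = 74.212 / 124.6 = 0.5956.
Eyring denominator: −S ln(1−ᾱ) = 112.807.
V = 5.7 × 5.2 × 3 = 88.92 m³.
T = 0.161·V/[−S·ln(1−ᾱ)] = 0.161·88.92/112.807 = 0.13 s.

0.13 s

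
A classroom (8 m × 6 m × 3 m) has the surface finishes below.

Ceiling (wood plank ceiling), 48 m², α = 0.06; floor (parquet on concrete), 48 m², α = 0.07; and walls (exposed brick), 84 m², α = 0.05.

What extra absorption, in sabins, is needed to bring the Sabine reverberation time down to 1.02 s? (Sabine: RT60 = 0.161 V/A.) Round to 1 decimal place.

Summing Sᵢαᵢ: 2.880 + 3.360 + 4.200 → A₁ = 10.440 sabins.
V = 144 m³. Required absorption A₂ = 0.161 × 144 / 1.02 = 22.729 sabins.
Additional absorption ΔA = 22.729 − 10.440 = 12.3 sabins.

12.3 sabins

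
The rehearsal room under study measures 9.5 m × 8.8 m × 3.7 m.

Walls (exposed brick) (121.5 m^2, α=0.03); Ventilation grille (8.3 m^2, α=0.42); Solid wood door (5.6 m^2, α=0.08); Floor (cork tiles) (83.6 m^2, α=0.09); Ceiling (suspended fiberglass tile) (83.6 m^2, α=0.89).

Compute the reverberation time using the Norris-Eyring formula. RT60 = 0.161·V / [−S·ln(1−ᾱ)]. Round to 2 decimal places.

0.47 s

S = Σ Sᵢ = 302.6 m^2.
Σ(Sᵢαᵢ) = 121.5·0.03 + 8.3·0.42 + 5.6·0.08 + 83.6·0.09 + 83.6·0.89 = 89.507.
ᾱ = 89.507 / 302.6 = 0.2958.
Eyring denominator: −S ln(1−ᾱ) = 106.120.
V = 9.5 × 8.8 × 3.7 = 309.32 m³.
RT60 = 0.161 × 309.32 / 106.120 = 0.47 s.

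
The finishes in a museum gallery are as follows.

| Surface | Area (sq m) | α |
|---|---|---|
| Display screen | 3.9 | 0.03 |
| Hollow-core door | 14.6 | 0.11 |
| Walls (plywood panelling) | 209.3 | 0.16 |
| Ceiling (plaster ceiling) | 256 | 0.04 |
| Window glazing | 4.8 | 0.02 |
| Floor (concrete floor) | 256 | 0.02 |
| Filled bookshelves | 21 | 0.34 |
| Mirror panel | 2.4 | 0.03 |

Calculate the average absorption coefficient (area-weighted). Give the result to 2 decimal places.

S = Σ Sᵢ = 3.9 + 14.6 + 209.3 + 256 + 4.8 + 256 + 21 + 2.4 = 768.0 sq m.
Σ(Sᵢαᵢ) = 3.9×0.03 + 14.6×0.11 + 209.3×0.16 + 256×0.04 + 4.8×0.02 + 256×0.02 + 21×0.34 + 2.4×0.03 = 57.879.
ᾱ = 57.879 / 768.0 = 0.08.

0.08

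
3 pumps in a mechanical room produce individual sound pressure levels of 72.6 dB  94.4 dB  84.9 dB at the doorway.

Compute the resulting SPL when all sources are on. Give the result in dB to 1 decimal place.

Converting to relative power and adding: 10^(72.6/10) + 10^(94.4/10) + 10^(84.9/10) = 3.081e+09.
Back to dB: 10·log₁₀ Σ = 94.9 dB.

94.9 dB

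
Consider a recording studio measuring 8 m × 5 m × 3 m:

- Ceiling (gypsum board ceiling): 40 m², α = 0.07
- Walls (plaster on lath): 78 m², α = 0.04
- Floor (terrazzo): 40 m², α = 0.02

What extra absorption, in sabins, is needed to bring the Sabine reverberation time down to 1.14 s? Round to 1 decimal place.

A₁ = Σ Sᵢαᵢ = 40*0.07 + 78*0.04 + 40*0.02 = 6.720 sabins.
For T = 1.14 s, need A₂ = 0.161·V/T = 0.161·120/1.14 = 16.947 sabins.
Shortfall: 16.947 − 6.720 = 10.2 sabins.

10.2 sabins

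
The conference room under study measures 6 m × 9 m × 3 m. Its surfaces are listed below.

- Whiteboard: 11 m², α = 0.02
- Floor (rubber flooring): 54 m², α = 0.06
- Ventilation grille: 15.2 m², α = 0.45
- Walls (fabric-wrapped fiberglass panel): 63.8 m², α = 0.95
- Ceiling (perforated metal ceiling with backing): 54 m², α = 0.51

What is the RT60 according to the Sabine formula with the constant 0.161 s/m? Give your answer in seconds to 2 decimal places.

Summing Sᵢαᵢ: 0.220 + 3.240 + 6.840 + 60.610 + 27.540 → A = 98.450 sabins.
Volume V = 6 × 9 × 3 = 162 m³.
RT60 = 0.161 · V / A = 0.161 × 162 / 98.450 = 0.26 s.

0.26 s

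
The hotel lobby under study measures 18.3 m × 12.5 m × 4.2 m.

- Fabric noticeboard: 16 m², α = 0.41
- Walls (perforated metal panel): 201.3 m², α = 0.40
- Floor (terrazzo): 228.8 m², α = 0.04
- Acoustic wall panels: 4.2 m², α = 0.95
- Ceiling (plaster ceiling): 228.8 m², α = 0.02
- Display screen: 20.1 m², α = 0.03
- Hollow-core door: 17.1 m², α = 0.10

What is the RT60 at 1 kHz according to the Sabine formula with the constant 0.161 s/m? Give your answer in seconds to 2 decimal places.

1.44 s

Summing Sᵢαᵢ: 6.560 + 80.520 + 9.152 + 3.990 + 4.576 + 0.603 + 1.710 → A = 107.111 sabins.
Room volume: 960.75 m³.
Sabine: RT60 = 0.161 × 960.75 / 107.111 = 1.44 s.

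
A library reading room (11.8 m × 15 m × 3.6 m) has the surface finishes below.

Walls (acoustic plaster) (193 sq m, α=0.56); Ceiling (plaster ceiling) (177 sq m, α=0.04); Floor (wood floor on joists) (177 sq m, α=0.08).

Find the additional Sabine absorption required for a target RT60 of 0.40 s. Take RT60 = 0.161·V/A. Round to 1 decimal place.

127.2 sabins

Equivalent absorption area: A₁ = 193·0.56 + 177·0.04 + 177·0.08 = 129.320 sq m.
Target A₂ = 0.161·637.2/0.40 = 256.473 sabins (V = 637.2 m³).
ΔA = A₂ − A₁ = 256.473 − 129.320 = 127.2 sabins.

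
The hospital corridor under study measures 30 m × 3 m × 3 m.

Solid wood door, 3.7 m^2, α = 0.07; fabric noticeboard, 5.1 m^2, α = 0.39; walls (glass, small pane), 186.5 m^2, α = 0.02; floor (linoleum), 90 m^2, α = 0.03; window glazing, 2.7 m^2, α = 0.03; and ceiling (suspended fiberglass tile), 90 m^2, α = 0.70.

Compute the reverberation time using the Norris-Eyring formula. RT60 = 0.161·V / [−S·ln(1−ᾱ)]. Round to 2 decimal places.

0.55 sec

S = Σ Sᵢ = 378.0 m^2.
Σ(Sᵢαᵢ) = 3.7×0.07 + 5.1×0.39 + 186.5×0.02 + 90×0.03 + 2.7×0.03 + 90×0.70 = 71.759.
Mean coefficient ᾱ = A/S = 0.1898.
Eyring denominator: −S ln(1−ᾱ) = 79.559.
V = 30 × 3 × 3 = 270 m³.
T = 0.161·V/[−S·ln(1−ᾱ)] = 0.161·270/79.559 = 0.55 s.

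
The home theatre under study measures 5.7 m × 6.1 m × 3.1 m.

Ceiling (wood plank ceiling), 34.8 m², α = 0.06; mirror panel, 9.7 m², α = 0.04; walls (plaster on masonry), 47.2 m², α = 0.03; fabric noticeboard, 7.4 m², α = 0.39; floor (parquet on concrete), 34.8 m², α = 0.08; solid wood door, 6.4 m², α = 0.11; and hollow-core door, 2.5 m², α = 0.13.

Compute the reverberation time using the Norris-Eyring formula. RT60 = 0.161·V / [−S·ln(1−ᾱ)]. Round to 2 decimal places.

1.58 s

S = Σ Sᵢ = 142.8 m².
Σ(Sᵢαᵢ) = 34.8·0.06 + 9.7·0.04 + 47.2·0.03 + 7.4·0.39 + 34.8·0.08 + 6.4·0.11 + 2.5·0.13 = 10.591.
Mean coefficient ᾱ = A/S = 0.0742.
Eyring denominator: −S ln(1−ᾱ) = 11.009.
V = 5.7 × 6.1 × 3.1 = 107.787 m³.
T = 0.161·V/[−S·ln(1−ᾱ)] = 0.161·107.787/11.009 = 1.58 s.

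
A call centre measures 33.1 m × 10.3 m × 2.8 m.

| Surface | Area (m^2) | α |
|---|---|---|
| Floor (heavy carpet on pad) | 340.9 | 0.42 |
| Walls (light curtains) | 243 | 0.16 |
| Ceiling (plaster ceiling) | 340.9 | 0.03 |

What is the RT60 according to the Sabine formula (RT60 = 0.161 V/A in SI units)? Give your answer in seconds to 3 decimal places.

A = Σ Sᵢαᵢ = 340.9×0.42 + 243×0.16 + 340.9×0.03 = 192.285 sabins.
Room volume: 954.604 m³.
T = 0.161 V/A = 0.161·954.604/192.285 = 0.799 s.

0.799 seconds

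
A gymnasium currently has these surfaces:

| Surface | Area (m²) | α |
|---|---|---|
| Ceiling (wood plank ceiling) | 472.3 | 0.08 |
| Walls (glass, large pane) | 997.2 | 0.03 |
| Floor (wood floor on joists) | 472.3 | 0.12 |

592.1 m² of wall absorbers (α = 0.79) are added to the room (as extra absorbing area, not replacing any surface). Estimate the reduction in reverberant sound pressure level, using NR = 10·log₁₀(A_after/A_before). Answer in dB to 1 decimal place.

6.8 dB

Equivalent absorption area: A_before = 472.3·0.08 + 997.2·0.03 + 472.3·0.12 = 124.376 m².
Treatment contributes 592.1·0.79 = 467.759 sabins.
A_after = 124.376 + 467.759 = 592.135 sabins.
NR = 10·log₁₀(592.135/124.376) = 6.8 dB.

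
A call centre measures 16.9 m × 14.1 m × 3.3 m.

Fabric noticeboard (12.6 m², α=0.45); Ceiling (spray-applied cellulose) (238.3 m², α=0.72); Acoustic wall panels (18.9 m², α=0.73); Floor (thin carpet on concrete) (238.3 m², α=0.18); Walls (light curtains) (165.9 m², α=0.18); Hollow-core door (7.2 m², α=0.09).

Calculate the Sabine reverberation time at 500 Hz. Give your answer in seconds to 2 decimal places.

Equivalent absorption area: A = 12.6·0.45 + 238.3·0.72 + 18.9·0.73 + 238.3·0.18 + 165.9·0.18 + 7.2·0.09 = 264.447 m².
Room volume: 786.357 m³.
T = 0.161 V/A = 0.161·786.357/264.447 = 0.48 s.

0.48 sec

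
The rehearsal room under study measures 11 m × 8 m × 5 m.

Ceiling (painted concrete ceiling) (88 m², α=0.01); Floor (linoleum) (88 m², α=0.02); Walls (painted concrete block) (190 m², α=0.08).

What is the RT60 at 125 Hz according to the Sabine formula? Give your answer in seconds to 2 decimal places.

3.97 seconds

A = Σ Sᵢαᵢ = 88×0.01 + 88×0.02 + 190×0.08 = 17.840 sabins.
Volume V = 11 × 8 × 5 = 440 m³.
RT60 = 0.161 · V / A = 0.161 × 440 / 17.840 = 3.97 s.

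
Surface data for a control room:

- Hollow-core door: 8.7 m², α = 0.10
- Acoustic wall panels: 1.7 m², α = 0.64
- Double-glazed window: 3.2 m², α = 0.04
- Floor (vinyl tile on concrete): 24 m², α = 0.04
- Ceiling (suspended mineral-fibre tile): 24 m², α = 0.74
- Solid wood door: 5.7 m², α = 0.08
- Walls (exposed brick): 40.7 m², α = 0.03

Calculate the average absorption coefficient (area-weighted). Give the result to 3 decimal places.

S = Σ Sᵢ = 8.7 + 1.7 + 3.2 + 24 + 24 + 5.7 + 40.7 = 108.0 m².
Weighted sum Σ Sα = 22.483.
ᾱ = 22.483 / 108.0 = 0.208.

0.208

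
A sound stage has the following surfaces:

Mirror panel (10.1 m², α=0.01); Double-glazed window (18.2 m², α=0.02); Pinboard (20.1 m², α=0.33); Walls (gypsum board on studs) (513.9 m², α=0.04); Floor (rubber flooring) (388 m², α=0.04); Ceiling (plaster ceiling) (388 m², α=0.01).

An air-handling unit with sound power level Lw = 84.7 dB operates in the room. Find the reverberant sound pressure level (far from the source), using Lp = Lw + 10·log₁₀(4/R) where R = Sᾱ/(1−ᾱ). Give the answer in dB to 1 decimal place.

Σ(Sᵢαᵢ) = 10.1×0.01 + 18.2×0.02 + 20.1×0.33 + 513.9×0.04 + 388×0.04 + 388×0.01 = 47.054; total area S = 1338.3 m².
ᾱ = 47.054/1338.3 = 0.0352; R = Sᾱ/(1−ᾱ) = 47.054/(1−0.0352) = 48.771 m².
Lp = Lw + 10 log₁₀(4/R) = 84.7 -10.86 = 73.8 dB.

73.8 dB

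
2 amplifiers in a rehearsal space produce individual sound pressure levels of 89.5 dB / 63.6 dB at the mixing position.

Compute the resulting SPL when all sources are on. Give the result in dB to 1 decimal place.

89.5 dB

Σ 10^(Lᵢ/10) = 8.935e+08.
Combined level = 10 log₁₀(8.935e+08) = 89.5 dB.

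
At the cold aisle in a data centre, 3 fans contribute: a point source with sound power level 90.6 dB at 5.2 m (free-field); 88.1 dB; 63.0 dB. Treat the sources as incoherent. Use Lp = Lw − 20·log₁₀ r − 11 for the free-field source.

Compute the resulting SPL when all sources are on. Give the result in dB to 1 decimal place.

88.1 dB

Source at 5.2 m: Lp = 90.6 − 20·log₁₀(5.2) − 11 = 65.3 dB.
Sum in the linear (power) domain: Σ 10^(Lᵢ/10) = 10^(65.3/10) + 10^(88.1/10) + 10^(63.0/10) = 6.51e+08.
Combined level = 10 log₁₀(6.51e+08) = 88.1 dB.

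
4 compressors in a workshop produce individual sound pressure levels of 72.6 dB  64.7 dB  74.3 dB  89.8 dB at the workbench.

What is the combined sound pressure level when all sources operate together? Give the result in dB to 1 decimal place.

Converting to relative power and adding: 10^(72.6/10) + 10^(64.7/10) + 10^(74.3/10) + 10^(89.8/10) = 1.003e+09.
Combined level = 10 log₁₀(1.003e+09) = 90.0 dB.

90.0 dB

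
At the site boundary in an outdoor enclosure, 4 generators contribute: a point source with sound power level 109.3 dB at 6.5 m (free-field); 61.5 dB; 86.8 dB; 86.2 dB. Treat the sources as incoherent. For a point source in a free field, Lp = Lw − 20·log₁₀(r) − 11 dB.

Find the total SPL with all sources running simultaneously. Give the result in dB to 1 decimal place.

90.2 dB

Source at 6.5 m: Lp = 109.3 − 20·log₁₀(6.5) − 11 = 82.0 dB.
Converting to relative power and adding: 10^(82.0/10) + 10^(61.5/10) + 10^(86.8/10) + 10^(86.2/10) = 1.055e+09.
Back to dB: 10·log₁₀ Σ = 90.2 dB.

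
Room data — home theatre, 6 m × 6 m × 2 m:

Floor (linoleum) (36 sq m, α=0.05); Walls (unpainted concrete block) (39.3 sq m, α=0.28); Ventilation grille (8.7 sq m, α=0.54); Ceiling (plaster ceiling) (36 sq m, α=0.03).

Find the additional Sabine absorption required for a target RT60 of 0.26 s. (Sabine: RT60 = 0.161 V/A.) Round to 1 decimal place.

26.0 sabins

Equivalent absorption area: A₁ = 36×0.05 + 39.3×0.28 + 8.7×0.54 + 36×0.03 = 18.582 sq m.
For T = 0.26 s, need A₂ = 0.161·V/T = 0.161·72/0.26 = 44.585 sabins.
Shortfall: 44.585 − 18.582 = 26.0 sabins.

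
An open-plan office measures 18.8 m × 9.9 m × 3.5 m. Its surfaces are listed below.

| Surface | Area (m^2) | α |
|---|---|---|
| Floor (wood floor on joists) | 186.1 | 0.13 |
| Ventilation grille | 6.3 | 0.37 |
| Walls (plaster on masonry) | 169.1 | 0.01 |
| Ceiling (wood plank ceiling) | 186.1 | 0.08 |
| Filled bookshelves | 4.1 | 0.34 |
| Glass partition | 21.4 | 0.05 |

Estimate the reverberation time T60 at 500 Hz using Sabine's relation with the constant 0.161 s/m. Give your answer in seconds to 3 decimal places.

Equivalent absorption area: A = 186.1*0.13 + 6.3*0.37 + 169.1*0.01 + 186.1*0.08 + 4.1*0.34 + 21.4*0.05 = 45.567 m^2.
Room volume: 651.42 m³.
Sabine: RT60 = 0.161 × 651.42 / 45.567 = 2.302 s.

2.302 sec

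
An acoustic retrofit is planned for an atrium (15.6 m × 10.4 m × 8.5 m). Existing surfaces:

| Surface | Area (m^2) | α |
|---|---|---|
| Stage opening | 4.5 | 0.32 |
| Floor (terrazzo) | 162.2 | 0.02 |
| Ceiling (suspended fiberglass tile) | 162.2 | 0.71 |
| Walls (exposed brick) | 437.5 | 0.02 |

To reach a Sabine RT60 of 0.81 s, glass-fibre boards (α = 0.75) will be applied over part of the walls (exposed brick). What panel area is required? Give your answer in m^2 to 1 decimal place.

Summing Sᵢαᵢ: 1.440 + 3.244 + 115.162 + 8.750 → A₁ = 128.596 sabins.
Required A₂ = 0.161·1379.04/0.81 = 274.105 sabins.
ΔA needed = 274.105 − 128.596 = 145.509 sabins.
Each m^2 of panel replacing the walls (exposed brick) adds (0.75 − 0.02) = 0.73 sabins.
Area = ΔA/Δα = 145.509/0.73 = 199.3 m^2.

199.3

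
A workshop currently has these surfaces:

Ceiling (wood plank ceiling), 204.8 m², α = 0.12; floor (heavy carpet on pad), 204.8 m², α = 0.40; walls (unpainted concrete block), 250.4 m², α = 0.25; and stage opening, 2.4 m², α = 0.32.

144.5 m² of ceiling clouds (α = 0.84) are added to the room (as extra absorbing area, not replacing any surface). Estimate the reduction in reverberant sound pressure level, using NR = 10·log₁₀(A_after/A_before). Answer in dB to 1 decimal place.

2.3 dB

Total absorption A_before = 204.8×0.12 + 204.8×0.40 + 250.4×0.25 + 2.4×0.32
  = 24.576 + 81.920 + 62.600 + 0.768 = 169.864 m² sabins.
Treatment contributes 144.5·0.84 = 121.380 sabins.
A_after = 169.864 + 121.380 = 291.244 sabins.
Reduction = 10 log₁₀(A_after/A_before) = 10 log₁₀(1.7146) = 2.3 dB.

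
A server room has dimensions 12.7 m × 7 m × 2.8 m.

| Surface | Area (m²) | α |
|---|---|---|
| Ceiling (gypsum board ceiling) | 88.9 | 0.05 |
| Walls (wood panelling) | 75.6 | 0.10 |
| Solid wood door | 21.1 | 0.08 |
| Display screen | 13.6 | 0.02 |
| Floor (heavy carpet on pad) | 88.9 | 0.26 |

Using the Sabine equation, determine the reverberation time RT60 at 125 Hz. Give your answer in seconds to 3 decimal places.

A = Σ Sᵢαᵢ = 88.9·0.05 + 75.6·0.10 + 21.1·0.08 + 13.6·0.02 + 88.9·0.26 = 37.079 sabins.
V = 12.7·7·2.8 = 248.92 m³.
T = 0.161 V/A = 0.161·248.92/37.079 = 1.081 s.

1.081 s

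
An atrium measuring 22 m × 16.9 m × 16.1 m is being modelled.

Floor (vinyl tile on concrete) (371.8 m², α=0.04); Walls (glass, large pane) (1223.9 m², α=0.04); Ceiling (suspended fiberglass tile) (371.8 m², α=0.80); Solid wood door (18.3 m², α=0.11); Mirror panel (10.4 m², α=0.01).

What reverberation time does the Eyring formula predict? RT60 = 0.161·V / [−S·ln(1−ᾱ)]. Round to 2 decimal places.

2.40 sec

S = Σ Sᵢ = 1996.2 m².
Σ(Sᵢαᵢ) = 371.8·0.04 + 1223.9·0.04 + 371.8·0.80 + 18.3·0.11 + 10.4·0.01 = 363.385.
Mean coefficient ᾱ = A/S = 0.1820.
−S·ln(1−ᾱ) = −1996.2 × ln(1 − 0.1820) = 401.022.
V = 22 × 16.9 × 16.1 = 5985.98 m³.
RT60 = 0.161 × 5985.98 / 401.022 = 2.40 s.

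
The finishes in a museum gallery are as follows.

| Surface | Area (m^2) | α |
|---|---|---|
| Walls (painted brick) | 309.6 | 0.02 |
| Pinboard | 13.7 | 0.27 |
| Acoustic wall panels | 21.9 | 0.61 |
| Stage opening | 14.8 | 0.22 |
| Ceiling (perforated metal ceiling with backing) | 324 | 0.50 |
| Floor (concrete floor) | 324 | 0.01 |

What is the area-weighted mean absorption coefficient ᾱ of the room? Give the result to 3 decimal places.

0.190

S = Σ Sᵢ = 309.6 + 13.7 + 21.9 + 14.8 + 324 + 324 = 1008.0 m^2.
Weighted sum Σ Sα = 191.746.
ᾱ = A/S = 0.190.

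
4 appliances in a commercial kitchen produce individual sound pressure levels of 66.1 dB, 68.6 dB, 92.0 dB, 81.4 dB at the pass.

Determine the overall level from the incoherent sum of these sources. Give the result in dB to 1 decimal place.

Sum in the linear (power) domain: Σ 10^(Lᵢ/10) = 10^(66.1/10) + 10^(68.6/10) + 10^(92.0/10) + 10^(81.4/10) = 1.734e+09.
L_total = 10·log₁₀(1.734e+09) = 92.4 dB.

92.4 dB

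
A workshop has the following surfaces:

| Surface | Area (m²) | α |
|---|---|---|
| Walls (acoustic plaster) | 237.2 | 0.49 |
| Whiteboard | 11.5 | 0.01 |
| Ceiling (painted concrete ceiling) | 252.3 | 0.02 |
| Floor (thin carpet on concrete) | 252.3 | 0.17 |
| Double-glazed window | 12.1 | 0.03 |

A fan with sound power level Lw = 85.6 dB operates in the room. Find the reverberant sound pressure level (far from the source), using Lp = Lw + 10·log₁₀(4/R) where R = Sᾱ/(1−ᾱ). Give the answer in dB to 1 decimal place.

Σ(Sᵢαᵢ) = 237.2·0.49 + 11.5·0.01 + 252.3·0.02 + 252.3·0.17 + 12.1·0.03 = 164.643; total area S = 765.4 m².
ᾱ = 164.643/765.4 = 0.2151; R = Sᾱ/(1−ᾱ) = 164.643/(1−0.2151) = 209.763 m².
Lp = Lw + 10 log₁₀(4/R) = 85.6 -17.20 = 68.4 dB.

68.4 dB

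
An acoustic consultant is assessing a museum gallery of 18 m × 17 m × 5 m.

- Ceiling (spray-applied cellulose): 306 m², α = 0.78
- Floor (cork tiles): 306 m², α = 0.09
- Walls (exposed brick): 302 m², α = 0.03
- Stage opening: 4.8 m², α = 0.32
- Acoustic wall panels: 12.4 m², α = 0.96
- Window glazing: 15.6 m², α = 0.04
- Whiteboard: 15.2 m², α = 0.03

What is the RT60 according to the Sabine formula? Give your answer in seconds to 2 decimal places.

A = Σ Sᵢαᵢ = 306·0.78 + 306·0.09 + 302·0.03 + 4.8·0.32 + 12.4·0.96 + 15.6·0.04 + 15.2·0.03 = 289.800 sabins.
Room volume: 1530 m³.
RT60 = 0.161 · V / A = 0.161 × 1530 / 289.800 = 0.85 s.

0.85 s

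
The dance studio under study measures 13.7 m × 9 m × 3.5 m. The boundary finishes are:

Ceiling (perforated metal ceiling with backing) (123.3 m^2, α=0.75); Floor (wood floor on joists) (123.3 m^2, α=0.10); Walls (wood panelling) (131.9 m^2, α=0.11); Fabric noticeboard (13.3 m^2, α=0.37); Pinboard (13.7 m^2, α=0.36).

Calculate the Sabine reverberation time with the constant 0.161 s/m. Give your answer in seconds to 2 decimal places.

0.54 sec

Equivalent absorption area: A = 123.3*0.75 + 123.3*0.10 + 131.9*0.11 + 13.3*0.37 + 13.7*0.36 = 129.167 m^2.
Room volume: 431.55 m³.
T = 0.161 V/A = 0.161·431.55/129.167 = 0.54 s.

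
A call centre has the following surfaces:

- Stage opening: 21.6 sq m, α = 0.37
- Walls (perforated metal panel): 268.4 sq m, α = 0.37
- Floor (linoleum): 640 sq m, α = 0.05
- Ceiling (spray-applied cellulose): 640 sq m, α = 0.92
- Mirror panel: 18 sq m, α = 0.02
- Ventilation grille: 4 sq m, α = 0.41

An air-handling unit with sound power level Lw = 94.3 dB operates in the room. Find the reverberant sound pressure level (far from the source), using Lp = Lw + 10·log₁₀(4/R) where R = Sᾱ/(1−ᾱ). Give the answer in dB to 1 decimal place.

Σ(Sᵢαᵢ) = 21.6×0.37 + 268.4×0.37 + 640×0.05 + 640×0.92 + 18×0.02 + 4×0.41 = 730.100; total area S = 1592.0 sq m.
ᾱ = 0.4586, so room constant R = A/(1−ᾱ) = 1348.541 sq m.
Lp = Lw + 10 log₁₀(4/R) = 94.3 -25.28 = 69.0 dB.

69.0 dB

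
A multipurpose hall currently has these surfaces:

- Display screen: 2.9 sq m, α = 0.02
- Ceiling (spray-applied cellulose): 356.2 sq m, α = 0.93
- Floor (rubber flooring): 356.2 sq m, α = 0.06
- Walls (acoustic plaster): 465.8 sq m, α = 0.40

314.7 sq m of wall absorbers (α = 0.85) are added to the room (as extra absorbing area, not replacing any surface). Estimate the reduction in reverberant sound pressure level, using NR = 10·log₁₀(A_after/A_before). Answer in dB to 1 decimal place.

1.8 dB

Total absorption A_before = 2.9·0.02 + 356.2·0.93 + 356.2·0.06 + 465.8·0.40
  = 0.058 + 331.266 + 21.372 + 186.320 = 539.016 sq m sabins.
Treatment contributes 314.7·0.85 = 267.495 sabins.
A_after = 539.016 + 267.495 = 806.511 sabins.
Reduction = 10 log₁₀(A_after/A_before) = 10 log₁₀(1.4963) = 1.8 dB.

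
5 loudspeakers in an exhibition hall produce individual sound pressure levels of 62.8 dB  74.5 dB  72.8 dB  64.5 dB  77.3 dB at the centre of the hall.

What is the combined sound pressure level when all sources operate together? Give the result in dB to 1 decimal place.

80.2 dB

Sum in the linear (power) domain: Σ 10^(Lᵢ/10) = 10^(62.8/10) + 10^(74.5/10) + 10^(72.8/10) + 10^(64.5/10) + 10^(77.3/10) = 1.057e+08.
L_total = 10·log₁₀(1.057e+08) = 80.2 dB.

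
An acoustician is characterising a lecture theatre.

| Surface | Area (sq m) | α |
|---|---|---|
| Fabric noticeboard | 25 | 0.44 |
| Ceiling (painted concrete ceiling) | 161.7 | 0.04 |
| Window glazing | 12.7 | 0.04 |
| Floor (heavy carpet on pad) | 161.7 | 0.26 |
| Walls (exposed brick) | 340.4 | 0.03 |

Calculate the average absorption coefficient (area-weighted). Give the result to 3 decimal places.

Total surface area S = 701.5 sq m.
Weighted sum Σ Sα = 70.230.
ᾱ = 70.230 / 701.5 = 0.100.

0.100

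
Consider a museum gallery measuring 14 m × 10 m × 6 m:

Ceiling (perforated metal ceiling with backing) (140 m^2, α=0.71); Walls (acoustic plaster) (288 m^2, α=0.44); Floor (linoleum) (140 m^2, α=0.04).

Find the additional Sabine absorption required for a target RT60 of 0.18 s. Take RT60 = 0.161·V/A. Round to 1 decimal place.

Total absorption A₁ = 140*0.71 + 288*0.44 + 140*0.04
  = 99.400 + 126.720 + 5.600 = 231.720 m^2 sabins.
Target A₂ = 0.161·840/0.18 = 751.333 sabins (V = 840 m³).
Additional absorption ΔA = 751.333 − 231.720 = 519.6 sabins.

519.6 sabins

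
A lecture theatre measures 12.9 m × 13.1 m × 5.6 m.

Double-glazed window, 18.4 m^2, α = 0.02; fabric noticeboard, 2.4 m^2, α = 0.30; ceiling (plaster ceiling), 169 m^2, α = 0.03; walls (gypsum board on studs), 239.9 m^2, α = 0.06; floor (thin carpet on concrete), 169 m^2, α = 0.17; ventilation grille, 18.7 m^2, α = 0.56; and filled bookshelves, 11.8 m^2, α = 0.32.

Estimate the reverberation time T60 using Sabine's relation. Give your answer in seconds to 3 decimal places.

2.398 s

Equivalent absorption area: A = 18.4×0.02 + 2.4×0.30 + 169×0.03 + 239.9×0.06 + 169×0.17 + 18.7×0.56 + 11.8×0.32 = 63.530 m^2.
V = 12.9·13.1·5.6 = 946.344 m³.
RT60 = 0.161 · V / A = 0.161 × 946.344 / 63.530 = 2.398 s.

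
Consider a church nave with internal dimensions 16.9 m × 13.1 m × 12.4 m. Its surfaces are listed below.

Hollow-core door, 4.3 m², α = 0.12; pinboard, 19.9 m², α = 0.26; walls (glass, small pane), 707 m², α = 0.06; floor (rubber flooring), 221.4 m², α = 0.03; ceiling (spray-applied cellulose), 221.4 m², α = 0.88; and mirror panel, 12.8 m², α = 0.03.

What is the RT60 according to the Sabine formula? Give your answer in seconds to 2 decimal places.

A = Σ Sᵢαᵢ = 4.3*0.12 + 19.9*0.26 + 707*0.06 + 221.4*0.03 + 221.4*0.88 + 12.8*0.03 = 249.968 sabins.
Volume V = 16.9 × 13.1 × 12.4 = 2745.236 m³.
T = 0.161 V/A = 0.161·2745.236/249.968 = 1.77 s.

1.77 s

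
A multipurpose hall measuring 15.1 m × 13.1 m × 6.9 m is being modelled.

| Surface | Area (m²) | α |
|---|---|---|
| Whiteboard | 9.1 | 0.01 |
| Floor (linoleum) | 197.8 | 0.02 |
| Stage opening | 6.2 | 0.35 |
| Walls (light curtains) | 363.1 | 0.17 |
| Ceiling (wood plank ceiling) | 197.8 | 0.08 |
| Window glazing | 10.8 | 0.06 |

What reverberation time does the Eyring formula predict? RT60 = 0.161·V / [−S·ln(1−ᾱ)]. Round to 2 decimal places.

2.46 seconds

S = Σ Sᵢ = 784.8 m².
Absorption A = 9.1·0.01 + 197.8·0.02 + 6.2·0.35 + 363.1·0.17 + 197.8·0.08 + 10.8·0.06 = 84.416 sabins.
ᾱ = 84.416 / 784.8 = 0.1076.
Eyring denominator: −S ln(1−ᾱ) = 89.342.
V = 15.1 × 13.1 × 6.9 = 1364.889 m³.
RT60 = 0.161 × 1364.889 / 89.342 = 2.46 s.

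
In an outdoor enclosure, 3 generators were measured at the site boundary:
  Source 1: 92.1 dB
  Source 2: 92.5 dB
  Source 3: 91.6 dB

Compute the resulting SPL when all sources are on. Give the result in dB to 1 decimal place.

Converting to relative power and adding: 10^(92.1/10) + 10^(92.5/10) + 10^(91.6/10) = 4.846e+09.
Back to dB: 10·log₁₀ Σ = 96.9 dB.

96.9 dB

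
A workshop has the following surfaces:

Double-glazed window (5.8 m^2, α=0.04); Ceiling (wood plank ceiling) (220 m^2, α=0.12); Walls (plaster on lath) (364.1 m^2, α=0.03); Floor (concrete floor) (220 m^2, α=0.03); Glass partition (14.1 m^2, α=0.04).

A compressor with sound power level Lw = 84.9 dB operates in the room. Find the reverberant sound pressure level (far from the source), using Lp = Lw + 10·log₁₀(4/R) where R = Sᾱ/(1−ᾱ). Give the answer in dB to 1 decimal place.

A = 44.719 sabins; S = 824.0 m^2.
ᾱ = 44.719/824.0 = 0.0543; R = Sᾱ/(1−ᾱ) = 44.719/(1−0.0543) = 47.287 m^2.
Lp = Lw + 10 log₁₀(4/R) = 84.9 -10.73 = 74.2 dB.

74.2 dB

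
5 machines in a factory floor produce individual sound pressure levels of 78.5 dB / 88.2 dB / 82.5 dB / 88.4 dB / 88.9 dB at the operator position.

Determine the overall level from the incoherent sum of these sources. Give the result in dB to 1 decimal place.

Σ 10^(Lᵢ/10) = 2.377e+09.
L_total = 10·log₁₀(2.377e+09) = 93.8 dB.

93.8 dB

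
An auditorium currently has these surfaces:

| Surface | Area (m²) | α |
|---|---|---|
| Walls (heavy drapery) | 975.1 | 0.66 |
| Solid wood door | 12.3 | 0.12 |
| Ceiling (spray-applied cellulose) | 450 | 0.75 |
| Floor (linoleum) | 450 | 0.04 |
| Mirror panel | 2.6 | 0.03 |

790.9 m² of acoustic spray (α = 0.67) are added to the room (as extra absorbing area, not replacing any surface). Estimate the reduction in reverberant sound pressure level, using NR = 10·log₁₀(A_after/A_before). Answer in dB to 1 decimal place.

1.8 dB

Equivalent absorption area: A_before = 975.1·0.66 + 12.3·0.12 + 450·0.75 + 450·0.04 + 2.6·0.03 = 1000.620 m².
Added absorption = 790.9 × 0.67 = 529.903 sabins.
New total A_after = 1530.523 sabins.
NR = 10·log₁₀(1530.523/1000.620) = 1.8 dB.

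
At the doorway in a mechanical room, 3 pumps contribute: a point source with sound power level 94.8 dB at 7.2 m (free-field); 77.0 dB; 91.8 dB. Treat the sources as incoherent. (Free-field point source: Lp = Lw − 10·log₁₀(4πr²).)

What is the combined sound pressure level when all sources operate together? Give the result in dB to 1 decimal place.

92.0 dB

Source at 7.2 m: Lp = 94.8 − 10·log₁₀(4π·7.2²) = 94.8 − 10·log₁₀(651.441) = 66.7 dB.
Converting to relative power and adding: 10^(66.7/10) + 10^(77.0/10) + 10^(91.8/10) = 1.568e+09.
Combined level = 10 log₁₀(1.568e+09) = 92.0 dB.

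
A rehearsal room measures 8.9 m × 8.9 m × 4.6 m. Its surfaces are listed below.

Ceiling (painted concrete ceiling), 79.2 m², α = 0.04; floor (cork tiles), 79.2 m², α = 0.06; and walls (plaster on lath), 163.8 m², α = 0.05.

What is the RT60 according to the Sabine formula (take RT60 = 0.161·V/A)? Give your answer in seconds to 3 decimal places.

Total absorption A = 79.2×0.04 + 79.2×0.06 + 163.8×0.05
  = 3.168 + 4.752 + 8.190 = 16.110 m² sabins.
V = 8.9·8.9·4.6 = 364.366 m³.
RT60 = 0.161 · V / A = 0.161 × 364.366 / 16.110 = 3.641 s.

3.641 s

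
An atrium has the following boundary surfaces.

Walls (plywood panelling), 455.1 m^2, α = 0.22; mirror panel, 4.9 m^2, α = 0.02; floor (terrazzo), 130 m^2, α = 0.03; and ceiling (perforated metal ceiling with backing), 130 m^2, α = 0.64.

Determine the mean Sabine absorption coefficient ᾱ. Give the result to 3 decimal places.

S = Σ Sᵢ = 455.1 + 4.9 + 130 + 130 = 720.0 m^2.
A = 455.1×0.22 + 4.9×0.02 + 130×0.03 + 130×0.64 = 187.320 sabins.
ᾱ = 187.320 / 720.0 = 0.260.

0.260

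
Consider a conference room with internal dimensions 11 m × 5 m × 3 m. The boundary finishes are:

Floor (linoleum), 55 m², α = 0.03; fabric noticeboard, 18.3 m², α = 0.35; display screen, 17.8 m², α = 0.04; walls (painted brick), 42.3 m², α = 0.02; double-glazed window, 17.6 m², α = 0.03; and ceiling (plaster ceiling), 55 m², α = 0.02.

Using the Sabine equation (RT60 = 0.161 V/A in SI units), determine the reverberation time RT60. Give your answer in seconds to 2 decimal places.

Summing Sᵢαᵢ: 1.650 + 6.405 + 0.712 + 0.846 + 0.528 + 1.100 → A = 11.241 sabins.
Room volume: 165 m³.
RT60 = 0.161 · V / A = 0.161 × 165 / 11.241 = 2.36 s.

2.36 s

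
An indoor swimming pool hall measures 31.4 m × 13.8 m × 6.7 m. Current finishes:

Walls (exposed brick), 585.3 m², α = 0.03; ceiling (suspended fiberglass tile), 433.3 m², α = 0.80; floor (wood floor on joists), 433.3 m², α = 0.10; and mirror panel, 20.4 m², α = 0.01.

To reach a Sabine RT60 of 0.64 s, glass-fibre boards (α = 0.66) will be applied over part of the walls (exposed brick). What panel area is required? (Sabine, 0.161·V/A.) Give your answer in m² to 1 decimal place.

512.1

Total absorption A₁ = 585.3*0.03 + 433.3*0.80 + 433.3*0.10 + 20.4*0.01
  = 17.559 + 346.640 + 43.330 + 0.204 = 407.733 m² sabins.
V = 2903.244 m³. Target absorption A₂ = 0.161 × 2903.244 / 0.64 = 730.347 sabins.
ΔA needed = 730.347 − 407.733 = 322.614 sabins.
Net gain per m²: Δα = 0.66 − 0.03 = 0.63.
Panel area = 322.614 / 0.63 = 512.1 m².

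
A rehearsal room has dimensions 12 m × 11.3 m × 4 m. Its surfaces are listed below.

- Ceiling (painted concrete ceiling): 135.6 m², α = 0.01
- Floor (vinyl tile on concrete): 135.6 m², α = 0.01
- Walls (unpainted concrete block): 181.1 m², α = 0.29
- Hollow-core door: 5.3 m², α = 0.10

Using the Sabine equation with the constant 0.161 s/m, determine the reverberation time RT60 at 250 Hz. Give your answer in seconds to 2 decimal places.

Summing Sᵢαᵢ: 1.356 + 1.356 + 52.519 + 0.530 → A = 55.761 sabins.
Room volume: 542.4 m³.
T = 0.161 V/A = 0.161·542.4/55.761 = 1.57 s.

1.57 s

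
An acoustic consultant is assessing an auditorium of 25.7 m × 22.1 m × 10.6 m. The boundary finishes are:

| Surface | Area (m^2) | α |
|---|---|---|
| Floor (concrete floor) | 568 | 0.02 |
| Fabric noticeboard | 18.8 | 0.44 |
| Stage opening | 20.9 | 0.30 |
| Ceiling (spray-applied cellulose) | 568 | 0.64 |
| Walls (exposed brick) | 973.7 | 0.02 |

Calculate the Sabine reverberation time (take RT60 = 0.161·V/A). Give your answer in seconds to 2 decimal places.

2.37 s

A = Σ Sᵢαᵢ = 568*0.02 + 18.8*0.44 + 20.9*0.30 + 568*0.64 + 973.7*0.02 = 408.896 sabins.
V = 25.7·22.1·10.6 = 6020.482 m³.
Sabine: RT60 = 0.161 × 6020.482 / 408.896 = 2.37 s.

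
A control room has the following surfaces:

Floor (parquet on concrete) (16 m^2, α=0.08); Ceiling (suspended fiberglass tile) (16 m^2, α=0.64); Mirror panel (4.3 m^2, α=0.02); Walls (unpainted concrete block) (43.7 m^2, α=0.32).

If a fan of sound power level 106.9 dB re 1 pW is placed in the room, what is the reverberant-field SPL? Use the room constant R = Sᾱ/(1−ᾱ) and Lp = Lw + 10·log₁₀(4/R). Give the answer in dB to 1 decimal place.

97.2 dB

A = 25.590 sabins; S = 80.0 m^2.
ᾱ = 25.590/80.0 = 0.3199; R = Sᾱ/(1−ᾱ) = 25.590/(1−0.3199) = 37.627 m^2.
Lp = 106.9 + 10·log₁₀(4/37.627) = 106.9 + (-9.73) = 97.2 dB.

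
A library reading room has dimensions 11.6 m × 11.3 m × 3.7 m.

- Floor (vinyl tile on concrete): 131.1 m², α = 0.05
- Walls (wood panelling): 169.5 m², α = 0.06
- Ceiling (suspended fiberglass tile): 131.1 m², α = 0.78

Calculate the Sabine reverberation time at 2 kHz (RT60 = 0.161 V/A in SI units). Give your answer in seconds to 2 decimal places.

0.66 s

Summing Sᵢαᵢ: 6.555 + 10.170 + 102.258 → A = 118.983 sabins.
V = 11.6·11.3·3.7 = 484.996 m³.
RT60 = 0.161 · V / A = 0.161 × 484.996 / 118.983 = 0.66 s.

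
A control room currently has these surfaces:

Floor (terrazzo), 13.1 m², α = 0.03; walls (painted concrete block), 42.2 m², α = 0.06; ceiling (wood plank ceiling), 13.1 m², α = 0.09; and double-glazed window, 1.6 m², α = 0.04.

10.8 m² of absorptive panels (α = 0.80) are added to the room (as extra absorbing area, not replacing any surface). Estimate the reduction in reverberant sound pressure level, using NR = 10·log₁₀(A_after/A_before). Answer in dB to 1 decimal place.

4.9 dB

Equivalent absorption area: A_before = 13.1·0.03 + 42.2·0.06 + 13.1·0.09 + 1.6·0.04 = 4.168 m².
Treatment contributes 10.8·0.80 = 8.640 sabins.
New total A_after = 12.808 sabins.
NR = 10·log₁₀(12.808/4.168) = 4.9 dB.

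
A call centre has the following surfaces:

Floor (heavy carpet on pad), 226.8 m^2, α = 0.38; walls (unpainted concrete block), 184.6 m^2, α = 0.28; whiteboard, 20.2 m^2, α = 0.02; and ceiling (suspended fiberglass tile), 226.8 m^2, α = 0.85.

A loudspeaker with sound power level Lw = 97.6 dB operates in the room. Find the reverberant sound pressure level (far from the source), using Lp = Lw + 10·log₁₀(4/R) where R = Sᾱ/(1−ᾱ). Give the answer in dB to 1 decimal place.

75.4 dB

A = 331.056 sabins; S = 658.4 m^2.
ᾱ = 331.056/658.4 = 0.5028; R = Sᾱ/(1−ᾱ) = 331.056/(1−0.5028) = 665.841 m^2.
Lp = 97.6 + 10·log₁₀(4/665.841) = 97.6 + (-22.21) = 75.4 dB.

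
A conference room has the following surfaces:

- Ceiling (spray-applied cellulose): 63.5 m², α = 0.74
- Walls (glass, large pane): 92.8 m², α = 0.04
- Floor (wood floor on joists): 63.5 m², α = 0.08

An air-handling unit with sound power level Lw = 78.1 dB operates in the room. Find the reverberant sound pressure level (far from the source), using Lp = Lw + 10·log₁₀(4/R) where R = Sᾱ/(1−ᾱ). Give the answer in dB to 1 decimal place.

Σ(Sᵢαᵢ) = 63.5·0.74 + 92.8·0.04 + 63.5·0.08 = 55.782; total area S = 219.8 m².
ᾱ = 0.2538, so room constant R = A/(1−ᾱ) = 74.755 m².
Lp = Lw + 10 log₁₀(4/R) = 78.1 -12.72 = 65.4 dB.

65.4 dB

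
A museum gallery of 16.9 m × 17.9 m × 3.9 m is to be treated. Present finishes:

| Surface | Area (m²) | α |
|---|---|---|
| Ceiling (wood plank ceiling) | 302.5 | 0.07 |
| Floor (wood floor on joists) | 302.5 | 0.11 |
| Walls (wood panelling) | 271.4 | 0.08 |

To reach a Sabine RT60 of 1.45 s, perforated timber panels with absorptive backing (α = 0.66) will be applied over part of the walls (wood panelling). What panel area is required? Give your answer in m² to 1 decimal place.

A₁ = Σ Sᵢαᵢ = 302.5·0.07 + 302.5·0.11 + 271.4·0.08 = 76.162 sabins.
Required A₂ = 0.161·1179.789/1.45 = 130.997 sabins.
Absorption to add: 130.997 − 76.162 = 54.835 sabins.
Net gain per m²: Δα = 0.66 − 0.08 = 0.58.
Area = ΔA/Δα = 54.835/0.58 = 94.5 m².

94.5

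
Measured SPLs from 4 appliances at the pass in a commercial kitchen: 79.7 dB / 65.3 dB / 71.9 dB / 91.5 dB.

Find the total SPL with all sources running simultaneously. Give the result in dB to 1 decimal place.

91.8 dB

Converting to relative power and adding: 10^(79.7/10) + 10^(65.3/10) + 10^(71.9/10) + 10^(91.5/10) = 1.525e+09.
Combined level = 10 log₁₀(1.525e+09) = 91.8 dB.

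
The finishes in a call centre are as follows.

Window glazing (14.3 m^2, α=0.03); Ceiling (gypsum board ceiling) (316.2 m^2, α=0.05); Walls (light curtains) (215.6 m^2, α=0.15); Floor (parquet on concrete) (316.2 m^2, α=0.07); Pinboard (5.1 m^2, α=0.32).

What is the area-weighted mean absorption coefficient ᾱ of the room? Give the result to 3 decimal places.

S = Σ Sᵢ = 14.3 + 316.2 + 215.6 + 316.2 + 5.1 = 867.4 m^2.
A = 14.3·0.03 + 316.2·0.05 + 215.6·0.15 + 316.2·0.07 + 5.1·0.32 = 72.345 sabins.
ᾱ = 72.345 / 867.4 = 0.083.

0.083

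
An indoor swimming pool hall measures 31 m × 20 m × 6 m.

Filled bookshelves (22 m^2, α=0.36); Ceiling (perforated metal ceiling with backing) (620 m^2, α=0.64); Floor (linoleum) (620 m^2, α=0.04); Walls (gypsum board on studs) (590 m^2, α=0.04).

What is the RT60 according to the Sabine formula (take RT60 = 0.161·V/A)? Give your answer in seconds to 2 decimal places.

Equivalent absorption area: A = 22*0.36 + 620*0.64 + 620*0.04 + 590*0.04 = 453.120 m^2.
Volume V = 31 × 20 × 6 = 3720 m³.
RT60 = 0.161 · V / A = 0.161 × 3720 / 453.120 = 1.32 s.

1.32 seconds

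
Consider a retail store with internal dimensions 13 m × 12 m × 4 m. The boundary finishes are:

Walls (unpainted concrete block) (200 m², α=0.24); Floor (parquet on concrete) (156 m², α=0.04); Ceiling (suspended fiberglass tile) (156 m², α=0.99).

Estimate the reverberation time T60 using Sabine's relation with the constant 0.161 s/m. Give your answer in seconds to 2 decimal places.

0.48 s

A = Σ Sᵢαᵢ = 200·0.24 + 156·0.04 + 156·0.99 = 208.680 sabins.
V = 13·12·4 = 624 m³.
RT60 = 0.161 · V / A = 0.161 × 624 / 208.680 = 0.48 s.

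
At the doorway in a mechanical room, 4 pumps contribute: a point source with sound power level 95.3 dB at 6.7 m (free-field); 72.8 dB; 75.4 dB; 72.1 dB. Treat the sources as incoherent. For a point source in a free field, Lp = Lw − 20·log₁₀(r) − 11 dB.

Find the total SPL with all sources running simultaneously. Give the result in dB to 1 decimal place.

Source at 6.7 m: Lp = 95.3 − 20·log₁₀(6.7) − 11 = 67.8 dB.
Σ 10^(Lᵢ/10) = 7.597e+07.
L_total = 10·log₁₀(7.597e+07) = 78.8 dB.

78.8 dB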